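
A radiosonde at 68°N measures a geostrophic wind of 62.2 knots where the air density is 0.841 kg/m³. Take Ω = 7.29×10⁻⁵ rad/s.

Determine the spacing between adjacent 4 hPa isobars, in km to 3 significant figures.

Coriolis parameter at 68°N:
f = 2Ω sin φ = 2 × 7.29×10⁻⁵ × sin 68° = 1.35×10⁻⁴ s⁻¹
Wind speed in SI: 62.2 knots = 32.0 m/s
Geostrophic balance rearranged: |∂P/∂n| = f ρ V_g
|∂P/∂n| = 1.35×10⁻⁴ × 0.841 × 32.0 = 3.64×10⁻³ Pa/m
Isobar spacing: Δn = ΔP/|∂P/∂n| = 400 Pa / 3.64×10⁻³ Pa/m = 109954 m ≈ 110 km

110 km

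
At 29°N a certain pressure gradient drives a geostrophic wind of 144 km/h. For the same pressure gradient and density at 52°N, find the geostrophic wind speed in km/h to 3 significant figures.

With the same pressure gradient and density, V_g ∝ 1/f ∝ 1/sin φ.
V₂ = V₁ · sin φ₁ / sin φ₂ = 144 × sin 29° / sin 52°
V₂ = 144 × 0.4848/0.7880 = 88.6 km/h

88.6 km/h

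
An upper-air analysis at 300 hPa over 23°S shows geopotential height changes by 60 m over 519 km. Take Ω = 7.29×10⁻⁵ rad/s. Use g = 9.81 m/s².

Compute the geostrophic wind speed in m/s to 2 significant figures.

Coriolis parameter at 23°S:
f = 2Ω sin φ = 2 × 7.29×10⁻⁵ × sin 23° = 5.70×10⁻⁵ s⁻¹
Height gradient: |∂Z/∂n| = 60 m / 519000 m = 1.16×10⁻⁴
On a pressure surface, geostrophic balance gives V_g = (g/f)|∂Z/∂n|:
V_g = 9.81 × 1.16×10⁻⁴ / 5.70×10⁻⁵ = 19.9 m/s

20 m/s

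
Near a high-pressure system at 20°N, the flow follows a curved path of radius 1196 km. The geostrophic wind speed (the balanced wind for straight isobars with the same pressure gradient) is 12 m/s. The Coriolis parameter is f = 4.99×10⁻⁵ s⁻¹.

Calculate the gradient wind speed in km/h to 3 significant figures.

Around a high, pressure-gradient force acts outward with centrifugal, so Coriolis balances both:
fV = (1/ρ)|∂P/∂n| + V²/R  →  V² − fR·V + fR·V_g = 0
With fR = 4.99×10⁻⁵ × 1196×10³ m = 59.7 m/s:
V = [fR − √((fR)² − 4 fR V_g)]/2 = [59.7 − √(59.7² − 4×59.7×12)]/2 = 16.6 m/s
Supergeostrophic (V > V_g = 12 m/s), as expected around a high.
Converting: 16.6 m/s × 3.6 = 59.9 km/h

59.9 km/h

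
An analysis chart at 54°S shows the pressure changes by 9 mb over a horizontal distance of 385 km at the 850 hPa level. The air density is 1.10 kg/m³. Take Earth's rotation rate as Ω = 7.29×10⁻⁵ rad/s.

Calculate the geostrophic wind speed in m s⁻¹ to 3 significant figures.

18.0 m s⁻¹

Coriolis parameter at 54°S:
f = 2Ω sin φ = 2 × 7.29×10⁻⁵ × sin 54° = 1.18×10⁻⁴ s⁻¹
Pressure gradient: |∂P/∂n| = 900 Pa / 385000 m = 2.34×10⁻³ Pa/m
Geostrophic balance (pressure-gradient force = Coriolis force):
V_g = (1/(fρ)) |∂P/∂n| = 2.34×10⁻³ / (1.18×10⁻⁴ × 1.10) = 18.0 m/s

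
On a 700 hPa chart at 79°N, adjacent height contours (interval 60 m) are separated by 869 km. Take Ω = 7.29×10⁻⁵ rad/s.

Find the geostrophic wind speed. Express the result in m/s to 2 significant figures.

Coriolis parameter at 79°N:
f = 2Ω sin φ = 2 × 7.29×10⁻⁵ × sin 79° = 1.43×10⁻⁴ s⁻¹
Height gradient: |∂Z/∂n| = 60 m / 869000 m = 6.90×10⁻⁵
On a pressure surface, geostrophic balance gives V_g = (g/f)|∂Z/∂n|:
V_g = 9.81 × 6.90×10⁻⁵ / 1.43×10⁻⁴ = 4.73 m/s

4.7 m/s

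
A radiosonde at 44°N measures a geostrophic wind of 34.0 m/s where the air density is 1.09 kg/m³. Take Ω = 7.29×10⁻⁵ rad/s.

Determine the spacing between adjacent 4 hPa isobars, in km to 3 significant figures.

Coriolis parameter at 44°N:
f = 2Ω sin φ = 2 × 7.29×10⁻⁵ × sin 44° = 1.01×10⁻⁴ s⁻¹
Geostrophic balance rearranged: |∂P/∂n| = f ρ V_g
|∂P/∂n| = 1.01×10⁻⁴ × 1.09 × 34.0 = 3.75×10⁻³ Pa/m
Isobar spacing: Δn = ΔP/|∂P/∂n| = 400 Pa / 3.75×10⁻³ Pa/m = 106568 m ≈ 107 km

107 km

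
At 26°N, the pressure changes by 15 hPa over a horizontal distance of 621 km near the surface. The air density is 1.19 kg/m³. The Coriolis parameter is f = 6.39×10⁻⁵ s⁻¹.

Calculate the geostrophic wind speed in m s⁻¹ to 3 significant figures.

Pressure gradient: |∂P/∂n| = 1500 Pa / 621000 m = 2.42×10⁻³ Pa/m
Geostrophic balance (pressure-gradient force = Coriolis force):
V_g = (1/(fρ)) |∂P/∂n| = 2.42×10⁻³ / (6.39×10⁻⁵ × 1.19) = 31.8 m/s

31.8 m s⁻¹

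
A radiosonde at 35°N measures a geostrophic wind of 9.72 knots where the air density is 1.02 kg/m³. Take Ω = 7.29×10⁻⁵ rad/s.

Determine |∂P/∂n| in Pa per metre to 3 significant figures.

Coriolis parameter at 35°N:
f = 2Ω sin φ = 2 × 7.29×10⁻⁵ × sin 35° = 8.36×10⁻⁵ s⁻¹
Wind speed in SI: 9.72 knots = 5.00 m/s
Geostrophic balance rearranged: |∂P/∂n| = f ρ V_g
|∂P/∂n| = 8.36×10⁻⁵ × 1.02 × 5.00 = 4.27×10⁻⁴ Pa/m

4.27×10⁻⁴ Pa/m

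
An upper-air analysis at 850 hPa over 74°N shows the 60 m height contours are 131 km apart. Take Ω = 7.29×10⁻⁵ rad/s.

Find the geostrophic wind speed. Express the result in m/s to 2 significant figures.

32 m/s

Coriolis parameter at 74°N:
f = 2Ω sin φ = 2 × 7.29×10⁻⁵ × sin 74° = 1.40×10⁻⁴ s⁻¹
Height gradient: |∂Z/∂n| = 60 m / 131000 m = 4.58×10⁻⁴
On a pressure surface, geostrophic balance gives V_g = (g/f)|∂Z/∂n|:
V_g = 9.81 × 4.58×10⁻⁴ / 1.40×10⁻⁴ = 32.1 m/s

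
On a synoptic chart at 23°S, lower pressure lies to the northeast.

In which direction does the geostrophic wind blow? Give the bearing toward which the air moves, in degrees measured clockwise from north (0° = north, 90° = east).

The pressure-gradient force points toward the northeast (bearing 045°).
Geostrophic balance: in the Southern Hemisphere the Coriolis force deflects motion to the left, so the geostrophic wind blows 90° to the left of the pressure-gradient force (low pressure on the right).
Rotating 045° by 90° counterclockwise gives 315° — the wind blows toward the northwest.

315°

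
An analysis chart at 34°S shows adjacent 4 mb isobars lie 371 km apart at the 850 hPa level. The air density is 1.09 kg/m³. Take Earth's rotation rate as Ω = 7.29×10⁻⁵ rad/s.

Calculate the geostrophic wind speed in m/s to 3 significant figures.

12.1 m/s

Coriolis parameter at 34°S:
f = 2Ω sin φ = 2 × 7.29×10⁻⁵ × sin 34° = 8.15×10⁻⁵ s⁻¹
Pressure gradient: |∂P/∂n| = 400 Pa / 371000 m = 1.08×10⁻³ Pa/m
Geostrophic balance (pressure-gradient force = Coriolis force):
V_g = (1/(fρ)) |∂P/∂n| = 1.08×10⁻³ / (8.15×10⁻⁵ × 1.09) = 12.1 m/s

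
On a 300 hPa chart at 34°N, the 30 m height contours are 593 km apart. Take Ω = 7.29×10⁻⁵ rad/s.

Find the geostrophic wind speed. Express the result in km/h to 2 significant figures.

Coriolis parameter at 34°N:
f = 2Ω sin φ = 2 × 7.29×10⁻⁵ × sin 34° = 8.15×10⁻⁵ s⁻¹
Height gradient: |∂Z/∂n| = 30 m / 593000 m = 5.06×10⁻⁵
On a pressure surface, geostrophic balance gives V_g = (g/f)|∂Z/∂n|:
V_g = 9.81 × 5.06×10⁻⁵ / 8.15×10⁻⁵ = 6.09 m/s
Converting: 6.09 m/s × 3.6 = 22 km/h

22 km/h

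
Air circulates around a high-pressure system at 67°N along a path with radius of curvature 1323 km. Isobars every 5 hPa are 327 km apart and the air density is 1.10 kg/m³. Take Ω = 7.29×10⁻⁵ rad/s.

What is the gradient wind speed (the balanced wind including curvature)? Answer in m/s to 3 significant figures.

11.0 m/s

Coriolis parameter at 67°N:
f = 2Ω sin φ = 2 × 7.29×10⁻⁵ × sin 67° = 1.34×10⁻⁴ s⁻¹
Pressure gradient: |∂P/∂n| = 500 Pa / 327000 m = 1.53×10⁻³ Pa/m
Geostrophic speed: V_g = |∂P/∂n|/(fρ) = 1.53×10⁻³/(1.34×10⁻⁴ × 1.10) = 10.4 m/s
Around a high, pressure-gradient force acts outward with centrifugal, so Coriolis balances both:
fV = (1/ρ)|∂P/∂n| + V²/R  →  V² − fR·V + fR·V_g = 0
With fR = 1.34×10⁻⁴ × 1323×10³ m = 178 m/s:
V = [fR − √((fR)² − 4 fR V_g)]/2 = [178 − √(178² − 4×178×10.4)]/2 = 11 m/s
Supergeostrophic (V > V_g = 10.4 m/s), as expected around a high.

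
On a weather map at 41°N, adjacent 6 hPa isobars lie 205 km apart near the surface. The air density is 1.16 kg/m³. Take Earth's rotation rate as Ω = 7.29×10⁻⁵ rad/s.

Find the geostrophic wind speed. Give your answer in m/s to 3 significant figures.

26.4 m/s

Coriolis parameter at 41°N:
f = 2Ω sin φ = 2 × 7.29×10⁻⁵ × sin 41° = 9.57×10⁻⁵ s⁻¹
Pressure gradient: |∂P/∂n| = 600 Pa / 205000 m = 2.93×10⁻³ Pa/m
Geostrophic balance (pressure-gradient force = Coriolis force):
V_g = (1/(fρ)) |∂P/∂n| = 2.93×10⁻³ / (9.57×10⁻⁵ × 1.16) = 26.4 m/s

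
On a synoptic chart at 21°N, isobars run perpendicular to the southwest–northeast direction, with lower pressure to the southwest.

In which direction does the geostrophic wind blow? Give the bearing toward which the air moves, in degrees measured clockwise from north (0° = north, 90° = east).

The pressure-gradient force points toward the southwest (bearing 225°).
Geostrophic balance: in the Northern Hemisphere the Coriolis force deflects motion to the right, so the geostrophic wind blows 90° to the right of the pressure-gradient force (low pressure on the left).
Rotating 225° by 90° clockwise gives 315° — the wind blows toward the northwest.

315°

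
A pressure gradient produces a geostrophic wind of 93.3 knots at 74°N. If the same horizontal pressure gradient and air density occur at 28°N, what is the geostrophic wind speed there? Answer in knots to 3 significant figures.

191 knots

With the same pressure gradient and density, V_g ∝ 1/f ∝ 1/sin φ.
V₂ = V₁ · sin φ₁ / sin φ₂ = 93.3 × sin 74° / sin 28°
V₂ = 93.3 × 0.9613/0.4695 = 191 knots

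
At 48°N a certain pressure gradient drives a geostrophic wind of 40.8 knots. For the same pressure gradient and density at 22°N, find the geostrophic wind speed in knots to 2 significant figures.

81 knots

With the same pressure gradient and density, V_g ∝ 1/f ∝ 1/sin φ.
V₂ = V₁ · sin φ₁ / sin φ₂ = 40.8 × sin 48° / sin 22°
V₂ = 40.8 × 0.7431/0.3746 = 81 knots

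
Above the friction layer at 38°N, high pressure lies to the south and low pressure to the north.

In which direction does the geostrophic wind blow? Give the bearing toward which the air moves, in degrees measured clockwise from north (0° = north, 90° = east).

The pressure-gradient force points toward the north (bearing 000°).
Geostrophic balance: in the Northern Hemisphere the Coriolis force deflects motion to the right, so the geostrophic wind blows 90° to the right of the pressure-gradient force (low pressure on the left).
Rotating 000° by 90° clockwise gives 090° — the wind blows toward the east.

090°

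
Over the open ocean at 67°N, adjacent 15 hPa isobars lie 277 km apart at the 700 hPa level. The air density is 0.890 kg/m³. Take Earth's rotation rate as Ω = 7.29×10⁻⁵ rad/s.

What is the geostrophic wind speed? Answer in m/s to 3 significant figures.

45.3 m/s

Coriolis parameter at 67°N:
f = 2Ω sin φ = 2 × 7.29×10⁻⁵ × sin 67° = 1.34×10⁻⁴ s⁻¹
Pressure gradient: |∂P/∂n| = 1500 Pa / 277000 m = 5.42×10⁻³ Pa/m
Geostrophic balance (pressure-gradient force = Coriolis force):
V_g = (1/(fρ)) |∂P/∂n| = 5.42×10⁻³ / (1.34×10⁻⁴ × 0.890) = 45.3 m/s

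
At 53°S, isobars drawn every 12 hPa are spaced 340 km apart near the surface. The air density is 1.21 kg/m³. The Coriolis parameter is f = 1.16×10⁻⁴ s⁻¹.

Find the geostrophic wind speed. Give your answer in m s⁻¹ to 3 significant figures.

Pressure gradient: |∂P/∂n| = 1200 Pa / 340000 m = 3.53×10⁻³ Pa/m
Geostrophic balance (pressure-gradient force = Coriolis force):
V_g = (1/(fρ)) |∂P/∂n| = 3.53×10⁻³ / (1.16×10⁻⁴ × 1.21) = 25.1 m/s

25.1 m s⁻¹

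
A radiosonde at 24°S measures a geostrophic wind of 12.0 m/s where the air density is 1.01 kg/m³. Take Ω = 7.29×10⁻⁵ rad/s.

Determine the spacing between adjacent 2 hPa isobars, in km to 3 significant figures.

278 km

Coriolis parameter at 24°S:
f = 2Ω sin φ = 2 × 7.29×10⁻⁵ × sin 24° = 5.93×10⁻⁵ s⁻¹
Geostrophic balance rearranged: |∂P/∂n| = f ρ V_g
|∂P/∂n| = 5.93×10⁻⁵ × 1.01 × 12.0 = 7.19×10⁻⁴ Pa/m
Isobar spacing: Δn = ΔP/|∂P/∂n| = 200 Pa / 7.19×10⁻⁴ Pa/m = 278264 m ≈ 278 km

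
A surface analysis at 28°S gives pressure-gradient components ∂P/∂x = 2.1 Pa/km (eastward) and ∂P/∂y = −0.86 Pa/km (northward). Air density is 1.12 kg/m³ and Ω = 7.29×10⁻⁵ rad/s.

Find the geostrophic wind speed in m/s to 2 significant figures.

30 m/s

Coriolis parameter at 28°S:
f = 2Ω sin φ = 2 × 7.29×10⁻⁵ × sin 28° = 6.84×10⁻⁵ s⁻¹
In the Southern Hemisphere f is negative: f = −6.84×10⁻⁵ s⁻¹.
Component geostrophic relations (x east, y north):
u_g = −(1/(fρ)) ∂P/∂y,  v_g = (1/(fρ)) ∂P/∂x
u_g = −(−0.86×10⁻³)/(−6.84×10⁻⁵ × 1.12) = −11.2 m/s;  v_g = (2.1×10⁻³)/(−6.84×10⁻⁵ × 1.12) = −27.4 m/s
|V_g| = √(u_g² + v_g²) = 29.6 m/s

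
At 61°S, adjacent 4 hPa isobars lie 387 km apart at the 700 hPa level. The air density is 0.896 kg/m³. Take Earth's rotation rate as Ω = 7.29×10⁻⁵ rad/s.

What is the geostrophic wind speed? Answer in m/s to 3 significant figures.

9.05 m/s

Coriolis parameter at 61°S:
f = 2Ω sin φ = 2 × 7.29×10⁻⁵ × sin 61° = 1.28×10⁻⁴ s⁻¹
Pressure gradient: |∂P/∂n| = 400 Pa / 387000 m = 1.03×10⁻³ Pa/m
Geostrophic balance (pressure-gradient force = Coriolis force):
V_g = (1/(fρ)) |∂P/∂n| = 1.03×10⁻³ / (1.28×10⁻⁴ × 0.896) = 9.05 m/s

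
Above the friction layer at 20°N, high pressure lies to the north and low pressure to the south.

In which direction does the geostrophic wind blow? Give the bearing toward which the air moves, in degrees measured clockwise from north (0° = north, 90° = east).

The pressure-gradient force points toward the south (bearing 180°).
Geostrophic balance: in the Northern Hemisphere the Coriolis force deflects motion to the right, so the geostrophic wind blows 90° to the right of the pressure-gradient force (low pressure on the left).
Rotating 180° by 90° clockwise gives 270° — the wind blows toward the west.

270°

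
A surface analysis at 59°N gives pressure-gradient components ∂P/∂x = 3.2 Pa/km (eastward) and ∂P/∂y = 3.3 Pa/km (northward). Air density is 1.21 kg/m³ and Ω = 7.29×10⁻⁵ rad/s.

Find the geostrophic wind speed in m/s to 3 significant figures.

Coriolis parameter at 59°N:
f = 2Ω sin φ = 2 × 7.29×10⁻⁵ × sin 59° = 1.25×10⁻⁴ s⁻¹
Component geostrophic relations (x east, y north):
u_g = −(1/(fρ)) ∂P/∂y,  v_g = (1/(fρ)) ∂P/∂x
u_g = −(3.3×10⁻³)/(1.25×10⁻⁴ × 1.21) = −21.8 m/s;  v_g = (3.2×10⁻³)/(1.25×10⁻⁴ × 1.21) = 21.2 m/s
|V_g| = √(u_g² + v_g²) = 30.4 m/s

30.4 m/s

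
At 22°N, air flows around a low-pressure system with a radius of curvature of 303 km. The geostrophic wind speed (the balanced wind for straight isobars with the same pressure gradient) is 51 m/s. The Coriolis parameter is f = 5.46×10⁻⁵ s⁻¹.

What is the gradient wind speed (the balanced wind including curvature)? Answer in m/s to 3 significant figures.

Around a low, centrifugal force acts outward with Coriolis, so pressure-gradient force balances both:
(1/ρ)|∂P/∂n| = fV + V²/R  →  V² + fR·V − fR·V_g = 0
With fR = 5.46×10⁻⁵ × 303×10³ m = 16.5 m/s:
V = [−fR + √((fR)² + 4 fR V_g)]/2 = [−16.5 + √(16.5² + 4×16.5×51)]/2 = 21.9 m/s
Subgeostrophic (V < V_g = 51 m/s), as expected around a low.

21.9 m/s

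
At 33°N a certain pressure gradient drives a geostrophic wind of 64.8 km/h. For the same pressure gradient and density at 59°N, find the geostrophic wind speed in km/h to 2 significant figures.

With the same pressure gradient and density, V_g ∝ 1/f ∝ 1/sin φ.
V₂ = V₁ · sin φ₁ / sin φ₂ = 64.8 × sin 33° / sin 59°
V₂ = 64.8 × 0.5446/0.8572 = 41 km/h

41 km/h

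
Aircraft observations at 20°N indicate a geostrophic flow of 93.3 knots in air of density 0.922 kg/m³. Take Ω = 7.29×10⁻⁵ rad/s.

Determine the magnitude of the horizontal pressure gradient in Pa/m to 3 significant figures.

Coriolis parameter at 20°N:
f = 2Ω sin φ = 2 × 7.29×10⁻⁵ × sin 20° = 4.99×10⁻⁵ s⁻¹
Wind speed in SI: 93.3 knots = 48.0 m/s
Geostrophic balance rearranged: |∂P/∂n| = f ρ V_g
|∂P/∂n| = 4.99×10⁻⁵ × 0.922 × 48.0 = 2.21×10⁻³ Pa/m

2.21×10⁻³ Pa/m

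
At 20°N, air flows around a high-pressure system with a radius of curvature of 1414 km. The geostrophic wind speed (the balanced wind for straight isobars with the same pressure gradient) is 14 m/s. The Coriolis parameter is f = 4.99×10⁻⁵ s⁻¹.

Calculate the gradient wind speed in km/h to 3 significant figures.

69.3 km/h

Around a high, pressure-gradient force acts outward with centrifugal, so Coriolis balances both:
fV = (1/ρ)|∂P/∂n| + V²/R  →  V² − fR·V + fR·V_g = 0
With fR = 4.99×10⁻⁵ × 1414×10³ m = 70.6 m/s:
V = [fR − √((fR)² − 4 fR V_g)]/2 = [70.6 − √(70.6² − 4×70.6×14)]/2 = 19.3 m/s
Supergeostrophic (V > V_g = 14 m/s), as expected around a high.
Converting: 19.3 m/s × 3.6 = 69.3 km/h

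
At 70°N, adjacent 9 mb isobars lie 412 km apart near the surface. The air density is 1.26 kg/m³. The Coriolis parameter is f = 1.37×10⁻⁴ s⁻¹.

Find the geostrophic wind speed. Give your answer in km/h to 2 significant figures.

46 km/h

Pressure gradient: |∂P/∂n| = 900 Pa / 412000 m = 2.18×10⁻³ Pa/m
Geostrophic balance (pressure-gradient force = Coriolis force):
V_g = (1/(fρ)) |∂P/∂n| = 2.18×10⁻³ / (1.37×10⁻⁴ × 1.26) = 12.7 m/s
Converting: 12.7 m/s × 3.6 = 46 km/h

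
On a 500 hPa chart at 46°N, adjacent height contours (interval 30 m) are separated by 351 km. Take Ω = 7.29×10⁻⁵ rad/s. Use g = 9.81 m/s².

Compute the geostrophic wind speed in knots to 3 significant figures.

15.5 knots

Coriolis parameter at 46°N:
f = 2Ω sin φ = 2 × 7.29×10⁻⁵ × sin 46° = 1.05×10⁻⁴ s⁻¹
Height gradient: |∂Z/∂n| = 30 m / 351000 m = 8.55×10⁻⁵
On a pressure surface, geostrophic balance gives V_g = (g/f)|∂Z/∂n|:
V_g = 9.81 × 8.55×10⁻⁵ / 1.05×10⁻⁴ = 7.99 m/s
Converting: 7.99 m/s × 1.944 = 15.5 knots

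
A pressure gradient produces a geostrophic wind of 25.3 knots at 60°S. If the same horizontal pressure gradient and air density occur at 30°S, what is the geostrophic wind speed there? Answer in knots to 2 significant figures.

With the same pressure gradient and density, V_g ∝ 1/f ∝ 1/sin φ.
V₂ = V₁ · sin φ₁ / sin φ₂ = 25.3 × sin 60° / sin 30°
V₂ = 25.3 × 0.8660/0.5000 = 44 knots

44 knots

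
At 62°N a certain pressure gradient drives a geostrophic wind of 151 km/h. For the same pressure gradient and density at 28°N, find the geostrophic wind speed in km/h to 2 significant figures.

280 km/h

With the same pressure gradient and density, V_g ∝ 1/f ∝ 1/sin φ.
V₂ = V₁ · sin φ₁ / sin φ₂ = 151 × sin 62° / sin 28°
V₂ = 151 × 0.8829/0.4695 = 280 km/h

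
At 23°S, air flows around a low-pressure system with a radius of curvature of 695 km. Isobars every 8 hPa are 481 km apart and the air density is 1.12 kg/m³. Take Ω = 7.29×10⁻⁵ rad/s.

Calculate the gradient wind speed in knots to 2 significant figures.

Coriolis parameter at 23°S:
f = 2Ω sin φ = 2 × 7.29×10⁻⁵ × sin 23° = 5.70×10⁻⁵ s⁻¹
Pressure gradient: |∂P/∂n| = 800 Pa / 481000 m = 1.66×10⁻³ Pa/m
Geostrophic speed: V_g = |∂P/∂n|/(fρ) = 1.66×10⁻³/(5.70×10⁻⁵ × 1.12) = 26.1 m/s
Around a low, centrifugal force acts outward with Coriolis, so pressure-gradient force balances both:
(1/ρ)|∂P/∂n| = fV + V²/R  →  V² + fR·V − fR·V_g = 0
With fR = 5.70×10⁻⁵ × 695×10³ m = 39.6 m/s:
V = [−fR + √((fR)² + 4 fR V_g)]/2 = [−39.6 + √(39.6² + 4×39.6×26.1)]/2 = 17.9 m/s
Subgeostrophic (V < V_g = 26.1 m/s), as expected around a low.
Converting: 17.9 m/s × 1.944 = 35 knots

35 knots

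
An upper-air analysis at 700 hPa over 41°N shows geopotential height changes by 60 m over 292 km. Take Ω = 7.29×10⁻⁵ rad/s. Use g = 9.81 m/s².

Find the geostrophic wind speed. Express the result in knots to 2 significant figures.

Coriolis parameter at 41°N:
f = 2Ω sin φ = 2 × 7.29×10⁻⁵ × sin 41° = 9.57×10⁻⁵ s⁻¹
Height gradient: |∂Z/∂n| = 60 m / 292000 m = 2.05×10⁻⁴
On a pressure surface, geostrophic balance gives V_g = (g/f)|∂Z/∂n|:
V_g = 9.81 × 2.05×10⁻⁴ / 9.57×10⁻⁵ = 21.1 m/s
Converting: 21.1 m/s × 1.944 = 41 knots

41 knots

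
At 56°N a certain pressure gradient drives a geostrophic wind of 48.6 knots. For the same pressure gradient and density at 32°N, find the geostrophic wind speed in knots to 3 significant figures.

76.0 knots

With the same pressure gradient and density, V_g ∝ 1/f ∝ 1/sin φ.
V₂ = V₁ · sin φ₁ / sin φ₂ = 48.6 × sin 56° / sin 32°
V₂ = 48.6 × 0.8290/0.5299 = 76.0 knots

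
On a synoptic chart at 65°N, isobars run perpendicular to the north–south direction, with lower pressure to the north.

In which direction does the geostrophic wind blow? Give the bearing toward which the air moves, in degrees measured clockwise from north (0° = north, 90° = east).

The pressure-gradient force points toward the north (bearing 000°).
Geostrophic balance: in the Northern Hemisphere the Coriolis force deflects motion to the right, so the geostrophic wind blows 90° to the right of the pressure-gradient force (low pressure on the left).
Rotating 000° by 90° clockwise gives 090° — the wind blows toward the east.

090°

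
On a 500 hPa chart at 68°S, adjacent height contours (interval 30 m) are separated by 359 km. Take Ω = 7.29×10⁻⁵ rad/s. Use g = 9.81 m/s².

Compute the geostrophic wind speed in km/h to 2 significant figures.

Coriolis parameter at 68°S:
f = 2Ω sin φ = 2 × 7.29×10⁻⁵ × sin 68° = 1.35×10⁻⁴ s⁻¹
Height gradient: |∂Z/∂n| = 30 m / 359000 m = 8.36×10⁻⁵
On a pressure surface, geostrophic balance gives V_g = (g/f)|∂Z/∂n|:
V_g = 9.81 × 8.36×10⁻⁵ / 1.35×10⁻⁴ = 6.06 m/s
Converting: 6.06 m/s × 3.6 = 22 km/h

22 km/h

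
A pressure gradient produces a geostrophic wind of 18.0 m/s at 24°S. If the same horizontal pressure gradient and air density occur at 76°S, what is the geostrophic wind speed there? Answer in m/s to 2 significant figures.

With the same pressure gradient and density, V_g ∝ 1/f ∝ 1/sin φ.
V₂ = V₁ · sin φ₁ / sin φ₂ = 18.0 × sin 24° / sin 76°
V₂ = 18.0 × 0.4067/0.9703 = 7.5 m/s

7.5 m/s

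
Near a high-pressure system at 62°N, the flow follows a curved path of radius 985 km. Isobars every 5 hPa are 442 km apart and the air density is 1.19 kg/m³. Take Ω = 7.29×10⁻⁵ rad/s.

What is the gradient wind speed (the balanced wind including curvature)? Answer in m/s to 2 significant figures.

Coriolis parameter at 62°N:
f = 2Ω sin φ = 2 × 7.29×10⁻⁵ × sin 62° = 1.29×10⁻⁴ s⁻¹
Pressure gradient: |∂P/∂n| = 500 Pa / 442000 m = 1.13×10⁻³ Pa/m
Geostrophic speed: V_g = |∂P/∂n|/(fρ) = 1.13×10⁻³/(1.29×10⁻⁴ × 1.19) = 7.38 m/s
Around a high, pressure-gradient force acts outward with centrifugal, so Coriolis balances both:
fV = (1/ρ)|∂P/∂n| + V²/R  →  V² − fR·V + fR·V_g = 0
With fR = 1.29×10⁻⁴ × 985×10³ m = 127 m/s:
V = [fR − √((fR)² − 4 fR V_g)]/2 = [127 − √(127² − 4×127×7.38)]/2 = 7.87 m/s
Supergeostrophic (V > V_g = 7.38 m/s), as expected around a high.

7.9 m/s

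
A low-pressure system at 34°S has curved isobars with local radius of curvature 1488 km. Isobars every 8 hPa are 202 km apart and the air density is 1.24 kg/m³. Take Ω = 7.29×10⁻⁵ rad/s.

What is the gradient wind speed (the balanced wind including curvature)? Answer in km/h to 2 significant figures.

Coriolis parameter at 34°S:
f = 2Ω sin φ = 2 × 7.29×10⁻⁵ × sin 34° = 8.15×10⁻⁵ s⁻¹
Pressure gradient: |∂P/∂n| = 800 Pa / 202000 m = 3.96×10⁻³ Pa/m
Geostrophic speed: V_g = |∂P/∂n|/(fρ) = 3.96×10⁻³/(8.15×10⁻⁵ × 1.24) = 39.2 m/s
Around a low, centrifugal force acts outward with Coriolis, so pressure-gradient force balances both:
(1/ρ)|∂P/∂n| = fV + V²/R  →  V² + fR·V − fR·V_g = 0
With fR = 8.15×10⁻⁵ × 1488×10³ m = 121 m/s:
V = [−fR + √((fR)² + 4 fR V_g)]/2 = [−121 + √(121² + 4×121×39.2)]/2 = 31.2 m/s
Subgeostrophic (V < V_g = 39.2 m/s), as expected around a low.
Converting: 31.2 m/s × 3.6 = 110 km/h

110 km/h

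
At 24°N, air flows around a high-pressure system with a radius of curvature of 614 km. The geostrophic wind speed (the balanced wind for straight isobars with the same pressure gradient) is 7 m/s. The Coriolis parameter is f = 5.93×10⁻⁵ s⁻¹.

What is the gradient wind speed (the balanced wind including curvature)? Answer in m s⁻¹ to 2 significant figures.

Around a high, pressure-gradient force acts outward with centrifugal, so Coriolis balances both:
fV = (1/ρ)|∂P/∂n| + V²/R  →  V² − fR·V + fR·V_g = 0
With fR = 5.93×10⁻⁵ × 614×10³ m = 36.4 m/s:
V = [fR − √((fR)² − 4 fR V_g)]/2 = [36.4 − √(36.4² − 4×36.4×7)]/2 = 9.46 m/s
Supergeostrophic (V > V_g = 7 m/s), as expected around a high.

9.5 m s⁻¹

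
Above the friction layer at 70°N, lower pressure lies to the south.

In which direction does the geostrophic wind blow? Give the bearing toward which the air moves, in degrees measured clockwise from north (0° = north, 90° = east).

270°

The pressure-gradient force points toward the south (bearing 180°).
Geostrophic balance: in the Northern Hemisphere the Coriolis force deflects motion to the right, so the geostrophic wind blows 90° to the right of the pressure-gradient force (low pressure on the left).
Rotating 180° by 90° clockwise gives 270° — the wind blows toward the west.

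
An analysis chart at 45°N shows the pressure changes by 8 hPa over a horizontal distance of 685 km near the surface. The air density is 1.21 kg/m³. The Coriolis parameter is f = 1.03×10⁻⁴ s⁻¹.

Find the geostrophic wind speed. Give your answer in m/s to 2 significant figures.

Pressure gradient: |∂P/∂n| = 800 Pa / 685000 m = 1.17×10⁻³ Pa/m
Geostrophic balance (pressure-gradient force = Coriolis force):
V_g = (1/(fρ)) |∂P/∂n| = 1.17×10⁻³ / (1.03×10⁻⁴ × 1.21) = 9.37 m/s

9.4 m/s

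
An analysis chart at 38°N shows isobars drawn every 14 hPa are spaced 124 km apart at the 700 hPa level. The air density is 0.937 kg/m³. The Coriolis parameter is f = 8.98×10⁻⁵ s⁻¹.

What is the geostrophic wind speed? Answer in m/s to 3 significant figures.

134 m/s

Pressure gradient: |∂P/∂n| = 1400 Pa / 124000 m = 1.13×10⁻² Pa/m
Geostrophic balance (pressure-gradient force = Coriolis force):
V_g = (1/(fρ)) |∂P/∂n| = 1.13×10⁻² / (8.98×10⁻⁵ × 0.937) = 134 m/s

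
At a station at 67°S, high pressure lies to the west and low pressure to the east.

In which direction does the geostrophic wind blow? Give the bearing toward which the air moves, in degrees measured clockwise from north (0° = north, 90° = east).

The pressure-gradient force points toward the east (bearing 090°).
Geostrophic balance: in the Southern Hemisphere the Coriolis force deflects motion to the left, so the geostrophic wind blows 90° to the left of the pressure-gradient force (low pressure on the right).
Rotating 090° by 90° counterclockwise gives 000° — the wind blows toward the north.

000°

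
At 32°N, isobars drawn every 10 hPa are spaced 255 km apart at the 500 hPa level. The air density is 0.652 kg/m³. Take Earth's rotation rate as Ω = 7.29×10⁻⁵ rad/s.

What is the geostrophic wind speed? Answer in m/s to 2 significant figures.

Coriolis parameter at 32°N:
f = 2Ω sin φ = 2 × 7.29×10⁻⁵ × sin 32° = 7.73×10⁻⁵ s⁻¹
Pressure gradient: |∂P/∂n| = 1000 Pa / 255000 m = 3.92×10⁻³ Pa/m
Geostrophic balance (pressure-gradient force = Coriolis force):
V_g = (1/(fρ)) |∂P/∂n| = 3.92×10⁻³ / (7.73×10⁻⁵ × 0.652) = 77.8 m/s

78 m/s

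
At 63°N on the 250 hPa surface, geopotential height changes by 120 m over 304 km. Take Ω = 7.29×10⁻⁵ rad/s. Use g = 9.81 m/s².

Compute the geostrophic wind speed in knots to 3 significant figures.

57.9 knots

Coriolis parameter at 63°N:
f = 2Ω sin φ = 2 × 7.29×10⁻⁵ × sin 63° = 1.30×10⁻⁴ s⁻¹
Height gradient: |∂Z/∂n| = 120 m / 304000 m = 3.95×10⁻⁴
On a pressure surface, geostrophic balance gives V_g = (g/f)|∂Z/∂n|:
V_g = 9.81 × 3.95×10⁻⁴ / 1.30×10⁻⁴ = 29.8 m/s
Converting: 29.8 m/s × 1.944 = 57.9 knots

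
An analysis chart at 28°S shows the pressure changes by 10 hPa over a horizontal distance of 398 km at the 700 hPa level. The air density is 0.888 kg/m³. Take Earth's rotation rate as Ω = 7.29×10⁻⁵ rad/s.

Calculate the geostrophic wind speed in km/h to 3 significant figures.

Coriolis parameter at 28°S:
f = 2Ω sin φ = 2 × 7.29×10⁻⁵ × sin 28° = 6.84×10⁻⁵ s⁻¹
Pressure gradient: |∂P/∂n| = 1000 Pa / 398000 m = 2.51×10⁻³ Pa/m
Geostrophic balance (pressure-gradient force = Coriolis force):
V_g = (1/(fρ)) |∂P/∂n| = 2.51×10⁻³ / (6.84×10⁻⁵ × 0.888) = 41.3 m/s
Converting: 41.3 m/s × 3.6 = 149 km/h

149 km/h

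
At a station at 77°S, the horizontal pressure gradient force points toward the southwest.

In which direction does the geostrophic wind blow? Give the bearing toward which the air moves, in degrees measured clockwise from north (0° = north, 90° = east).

135°

The pressure-gradient force points toward the southwest (bearing 225°).
Geostrophic balance: in the Southern Hemisphere the Coriolis force deflects motion to the left, so the geostrophic wind blows 90° to the left of the pressure-gradient force (low pressure on the right).
Rotating 225° by 90° counterclockwise gives 135° — the wind blows toward the southeast.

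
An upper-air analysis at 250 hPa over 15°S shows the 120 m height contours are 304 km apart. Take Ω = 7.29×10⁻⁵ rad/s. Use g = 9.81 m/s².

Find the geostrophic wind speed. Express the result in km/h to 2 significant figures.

Coriolis parameter at 15°S:
f = 2Ω sin φ = 2 × 7.29×10⁻⁵ × sin 15° = 3.77×10⁻⁵ s⁻¹
Height gradient: |∂Z/∂n| = 120 m / 304000 m = 3.95×10⁻⁴
On a pressure surface, geostrophic balance gives V_g = (g/f)|∂Z/∂n|:
V_g = 9.81 × 3.95×10⁻⁴ / 3.77×10⁻⁵ = 103 m/s
Converting: 103 m/s × 3.6 = 370 km/h

370 km/h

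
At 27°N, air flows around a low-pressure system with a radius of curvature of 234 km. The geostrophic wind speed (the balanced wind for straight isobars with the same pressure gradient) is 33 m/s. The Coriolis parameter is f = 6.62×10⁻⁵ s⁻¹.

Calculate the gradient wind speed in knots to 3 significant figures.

Around a low, centrifugal force acts outward with Coriolis, so pressure-gradient force balances both:
(1/ρ)|∂P/∂n| = fV + V²/R  →  V² + fR·V − fR·V_g = 0
With fR = 6.62×10⁻⁵ × 234×10³ m = 15.5 m/s:
V = [−fR + √((fR)² + 4 fR V_g)]/2 = [−15.5 + √(15.5² + 4×15.5×33)]/2 = 16.2 m/s
Subgeostrophic (V < V_g = 33 m/s), as expected around a low.
Converting: 16.2 m/s × 1.944 = 31.4 knots

31.4 knots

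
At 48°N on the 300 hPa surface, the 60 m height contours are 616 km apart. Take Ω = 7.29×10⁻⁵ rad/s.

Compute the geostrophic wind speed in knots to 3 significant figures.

Coriolis parameter at 48°N:
f = 2Ω sin φ = 2 × 7.29×10⁻⁵ × sin 48° = 1.08×10⁻⁴ s⁻¹
Height gradient: |∂Z/∂n| = 60 m / 616000 m = 9.74×10⁻⁵
On a pressure surface, geostrophic balance gives V_g = (g/f)|∂Z/∂n|:
V_g = 9.81 × 9.74×10⁻⁵ / 1.08×10⁻⁴ = 8.82 m/s
Converting: 8.82 m/s × 1.944 = 17.1 knots

17.1 knots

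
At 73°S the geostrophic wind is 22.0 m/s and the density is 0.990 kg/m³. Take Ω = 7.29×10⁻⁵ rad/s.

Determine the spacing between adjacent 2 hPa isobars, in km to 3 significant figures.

Coriolis parameter at 73°S:
f = 2Ω sin φ = 2 × 7.29×10⁻⁵ × sin 73° = 1.39×10⁻⁴ s⁻¹
Geostrophic balance rearranged: |∂P/∂n| = f ρ V_g
|∂P/∂n| = 1.39×10⁻⁴ × 0.990 × 22.0 = 3.04×10⁻³ Pa/m
Isobar spacing: Δn = ΔP/|∂P/∂n| = 200 Pa / 3.04×10⁻³ Pa/m = 65859 m ≈ 65.9 km

65.9 km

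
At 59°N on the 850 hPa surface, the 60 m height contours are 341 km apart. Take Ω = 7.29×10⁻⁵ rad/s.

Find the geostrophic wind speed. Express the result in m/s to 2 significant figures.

14 m/s

Coriolis parameter at 59°N:
f = 2Ω sin φ = 2 × 7.29×10⁻⁵ × sin 59° = 1.25×10⁻⁴ s⁻¹
Height gradient: |∂Z/∂n| = 60 m / 341000 m = 1.76×10⁻⁴
On a pressure surface, geostrophic balance gives V_g = (g/f)|∂Z/∂n|:
V_g = 9.81 × 1.76×10⁻⁴ / 1.25×10⁻⁴ = 13.8 m/s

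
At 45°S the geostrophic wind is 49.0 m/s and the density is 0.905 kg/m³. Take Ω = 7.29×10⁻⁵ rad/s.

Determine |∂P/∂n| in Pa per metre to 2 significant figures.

Coriolis parameter at 45°S:
f = 2Ω sin φ = 2 × 7.29×10⁻⁵ × sin 45° = 1.03×10⁻⁴ s⁻¹
Geostrophic balance rearranged: |∂P/∂n| = f ρ V_g
|∂P/∂n| = 1.03×10⁻⁴ × 0.905 × 49.0 = 4.57×10⁻³ Pa/m

4.6×10⁻³ Pa/m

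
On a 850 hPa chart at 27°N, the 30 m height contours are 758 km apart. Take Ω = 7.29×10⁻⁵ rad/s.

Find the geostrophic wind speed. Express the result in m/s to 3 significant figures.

Coriolis parameter at 27°N:
f = 2Ω sin φ = 2 × 7.29×10⁻⁵ × sin 27° = 6.62×10⁻⁵ s⁻¹
Height gradient: |∂Z/∂n| = 30 m / 758000 m = 3.96×10⁻⁵
On a pressure surface, geostrophic balance gives V_g = (g/f)|∂Z/∂n|:
V_g = 9.81 × 3.96×10⁻⁵ / 6.62×10⁻⁵ = 5.87 m/s

5.87 m/s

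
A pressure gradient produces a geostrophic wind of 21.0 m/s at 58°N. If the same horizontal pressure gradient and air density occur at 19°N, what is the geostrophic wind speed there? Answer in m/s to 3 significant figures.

54.7 m/s

With the same pressure gradient and density, V_g ∝ 1/f ∝ 1/sin φ.
V₂ = V₁ · sin φ₁ / sin φ₂ = 21.0 × sin 58° / sin 19°
V₂ = 21.0 × 0.8480/0.3256 = 54.7 m/s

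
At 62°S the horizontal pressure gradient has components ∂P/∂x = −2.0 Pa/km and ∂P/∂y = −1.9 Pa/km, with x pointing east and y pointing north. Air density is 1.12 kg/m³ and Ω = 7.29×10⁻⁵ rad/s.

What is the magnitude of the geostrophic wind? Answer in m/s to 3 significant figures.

19.1 m/s

Coriolis parameter at 62°S:
f = 2Ω sin φ = 2 × 7.29×10⁻⁵ × sin 62° = 1.29×10⁻⁴ s⁻¹
In the Southern Hemisphere f is negative: f = −1.29×10⁻⁴ s⁻¹.
Component geostrophic relations (x east, y north):
u_g = −(1/(fρ)) ∂P/∂y,  v_g = (1/(fρ)) ∂P/∂x
u_g = −(−1.9×10⁻³)/(−1.29×10⁻⁴ × 1.12) = −13.2 m/s;  v_g = (−2.0×10⁻³)/(−1.29×10⁻⁴ × 1.12) = 13.9 m/s
|V_g| = √(u_g² + v_g²) = 19.1 m/s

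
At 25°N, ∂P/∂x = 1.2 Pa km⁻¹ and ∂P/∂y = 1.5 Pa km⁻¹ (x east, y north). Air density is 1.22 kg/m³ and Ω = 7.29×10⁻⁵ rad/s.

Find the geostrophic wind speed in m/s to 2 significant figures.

26 m/s

Coriolis parameter at 25°N:
f = 2Ω sin φ = 2 × 7.29×10⁻⁵ × sin 25° = 6.16×10⁻⁵ s⁻¹
Component geostrophic relations (x east, y north):
u_g = −(1/(fρ)) ∂P/∂y,  v_g = (1/(fρ)) ∂P/∂x
u_g = −(1.5×10⁻³)/(6.16×10⁻⁵ × 1.22) = −20.0 m/s;  v_g = (1.2×10⁻³)/(6.16×10⁻⁵ × 1.22) = 16.0 m/s
|V_g| = √(u_g² + v_g²) = 25.6 m/s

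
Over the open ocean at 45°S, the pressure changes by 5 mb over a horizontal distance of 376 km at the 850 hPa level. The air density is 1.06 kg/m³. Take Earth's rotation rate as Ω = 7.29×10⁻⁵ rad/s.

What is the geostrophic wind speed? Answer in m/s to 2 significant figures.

Coriolis parameter at 45°S:
f = 2Ω sin φ = 2 × 7.29×10⁻⁵ × sin 45° = 1.03×10⁻⁴ s⁻¹
Pressure gradient: |∂P/∂n| = 500 Pa / 376000 m = 1.33×10⁻³ Pa/m
Geostrophic balance (pressure-gradient force = Coriolis force):
V_g = (1/(fρ)) |∂P/∂n| = 1.33×10⁻³ / (1.03×10⁻⁴ × 1.06) = 12.2 m/s

12 m/s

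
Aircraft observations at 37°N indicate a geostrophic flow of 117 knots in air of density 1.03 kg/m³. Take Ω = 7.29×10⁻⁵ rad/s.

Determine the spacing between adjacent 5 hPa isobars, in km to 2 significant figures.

92 km

Coriolis parameter at 37°N:
f = 2Ω sin φ = 2 × 7.29×10⁻⁵ × sin 37° = 8.77×10⁻⁵ s⁻¹
Wind speed in SI: 117 knots = 60.2 m/s
Geostrophic balance rearranged: |∂P/∂n| = f ρ V_g
|∂P/∂n| = 8.77×10⁻⁵ × 1.03 × 60.2 = 5.44×10⁻³ Pa/m
Isobar spacing: Δn = ΔP/|∂P/∂n| = 500 Pa / 5.44×10⁻³ Pa/m = 91915 m ≈ 92 km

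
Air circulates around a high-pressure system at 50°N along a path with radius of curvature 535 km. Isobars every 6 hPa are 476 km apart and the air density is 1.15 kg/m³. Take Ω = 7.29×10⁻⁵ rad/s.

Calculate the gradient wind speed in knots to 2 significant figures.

24 knots

Coriolis parameter at 50°N:
f = 2Ω sin φ = 2 × 7.29×10⁻⁵ × sin 50° = 1.12×10⁻⁴ s⁻¹
Pressure gradient: |∂P/∂n| = 600 Pa / 476000 m = 1.26×10⁻³ Pa/m
Geostrophic speed: V_g = |∂P/∂n|/(fρ) = 1.26×10⁻³/(1.12×10⁻⁴ × 1.15) = 9.81 m/s
Around a high, pressure-gradient force acts outward with centrifugal, so Coriolis balances both:
fV = (1/ρ)|∂P/∂n| + V²/R  →  V² − fR·V + fR·V_g = 0
With fR = 1.12×10⁻⁴ × 535×10³ m = 59.8 m/s:
V = [fR − √((fR)² − 4 fR V_g)]/2 = [59.8 − √(59.8² − 4×59.8×9.81)]/2 = 12.4 m/s
Supergeostrophic (V > V_g = 9.81 m/s), as expected around a high.
Converting: 12.4 m/s × 1.944 = 24 knots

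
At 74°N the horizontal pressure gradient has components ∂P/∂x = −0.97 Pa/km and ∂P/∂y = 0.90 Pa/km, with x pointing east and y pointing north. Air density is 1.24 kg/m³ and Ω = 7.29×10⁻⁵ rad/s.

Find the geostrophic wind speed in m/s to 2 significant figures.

7.6 m/s

Coriolis parameter at 74°N:
f = 2Ω sin φ = 2 × 7.29×10⁻⁵ × sin 74° = 1.40×10⁻⁴ s⁻¹
Component geostrophic relations (x east, y north):
u_g = −(1/(fρ)) ∂P/∂y,  v_g = (1/(fρ)) ∂P/∂x
u_g = −(0.90×10⁻³)/(1.40×10⁻⁴ × 1.24) = −5.18 m/s;  v_g = (−0.97×10⁻³)/(1.40×10⁻⁴ × 1.24) = −5.58 m/s
|V_g| = √(u_g² + v_g²) = 7.61 m/s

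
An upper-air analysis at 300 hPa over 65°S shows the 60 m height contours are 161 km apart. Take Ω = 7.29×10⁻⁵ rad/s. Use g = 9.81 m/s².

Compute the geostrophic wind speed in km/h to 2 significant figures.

Coriolis parameter at 65°S:
f = 2Ω sin φ = 2 × 7.29×10⁻⁵ × sin 65° = 1.32×10⁻⁴ s⁻¹
Height gradient: |∂Z/∂n| = 60 m / 161000 m = 3.73×10⁻⁴
On a pressure surface, geostrophic balance gives V_g = (g/f)|∂Z/∂n|:
V_g = 9.81 × 3.73×10⁻⁴ / 1.32×10⁻⁴ = 27.7 m/s
Converting: 27.7 m/s × 3.6 = 100 km/h

100 km/h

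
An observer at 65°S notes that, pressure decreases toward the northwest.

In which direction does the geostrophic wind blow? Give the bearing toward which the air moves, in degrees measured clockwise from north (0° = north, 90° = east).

225°

The pressure-gradient force points toward the northwest (bearing 315°).
Geostrophic balance: in the Southern Hemisphere the Coriolis force deflects motion to the left, so the geostrophic wind blows 90° to the left of the pressure-gradient force (low pressure on the right).
Rotating 315° by 90° counterclockwise gives 225° — the wind blows toward the southwest.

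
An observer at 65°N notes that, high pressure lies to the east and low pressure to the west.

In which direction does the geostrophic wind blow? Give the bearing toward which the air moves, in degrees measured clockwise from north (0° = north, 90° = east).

000°

The pressure-gradient force points toward the west (bearing 270°).
Geostrophic balance: in the Northern Hemisphere the Coriolis force deflects motion to the right, so the geostrophic wind blows 90° to the right of the pressure-gradient force (low pressure on the left).
Rotating 270° by 90° clockwise gives 000° — the wind blows toward the north.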